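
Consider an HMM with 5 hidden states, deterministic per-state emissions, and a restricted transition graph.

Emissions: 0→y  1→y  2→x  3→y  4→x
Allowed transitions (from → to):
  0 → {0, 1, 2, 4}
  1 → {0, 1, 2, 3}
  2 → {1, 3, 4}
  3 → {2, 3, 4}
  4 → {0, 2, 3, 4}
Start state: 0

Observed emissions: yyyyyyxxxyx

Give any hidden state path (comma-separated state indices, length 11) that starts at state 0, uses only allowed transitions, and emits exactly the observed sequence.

0,0,0,1,1,3,4,4,2,3,2

  0: obs=y cand={0,1,3} pick 0 [start]
  1: obs=y cand={0,1,3} pick 0 [0->0 ok]
  2: obs=y cand={0,1,3} pick 0 [0->0 ok]
  3: obs=y cand={0,1,3} pick 1 [0->1 ok]
  4: obs=y cand={0,1,3} pick 1 [1->1 ok]
  5: obs=y cand={0,1,3} pick 3 [1->3 ok]
  6: obs=x cand={2,4} pick 4 [3->4 ok]
  7: obs=x cand={2,4} pick 4 [4->4 ok]
  8: obs=x cand={2,4} pick 2 [4->2 ok]
  9: obs=y cand={0,1,3} pick 3 [2->3 ok]
  10: obs=x cand={2,4} pick 2 [3->2 ok]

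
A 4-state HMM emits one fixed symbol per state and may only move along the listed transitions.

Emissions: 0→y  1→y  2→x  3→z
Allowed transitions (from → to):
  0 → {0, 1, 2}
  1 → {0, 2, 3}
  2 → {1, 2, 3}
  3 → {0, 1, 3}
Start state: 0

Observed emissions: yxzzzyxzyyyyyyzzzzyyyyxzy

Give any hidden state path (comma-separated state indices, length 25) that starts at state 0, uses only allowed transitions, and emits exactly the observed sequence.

0,2,3,3,3,1,2,3,1,0,0,0,0,1,3,3,3,3,1,0,0,0,2,3,1

  0: obs=y cand={0,1} pick 0 [start]
  1: obs=x cand={2} pick 2 [0->2 ok]
  2: obs=z cand={3} pick 3 [2->3 ok]
  3: obs=z cand={3} pick 3 [3->3 ok]
  4: obs=z cand={3} pick 3 [3->3 ok]
  5: obs=y cand={0,1} pick 1 [3->1 ok]
  6: obs=x cand={2} pick 2 [1->2 ok]
  7: obs=z cand={3} pick 3 [2->3 ok]
  8: obs=y cand={0,1} pick 1 [3->1 ok]
  9: obs=y cand={0,1} pick 0 [1->0 ok]
  10: obs=y cand={0,1} pick 0 [0->0 ok]
  11: obs=y cand={0,1} pick 0 [0->0 ok]
  12: obs=y cand={0,1} pick 0 [0->0 ok]
  13: obs=y cand={0,1} pick 1 [0->1 ok]
  14: obs=z cand={3} pick 3 [1->3 ok]
  15: obs=z cand={3} pick 3 [3->3 ok]
  16: obs=z cand={3} pick 3 [3->3 ok]
  17: obs=z cand={3} pick 3 [3->3 ok]
  18: obs=y cand={0,1} pick 1 [3->1 ok]
  19: obs=y cand={0,1} pick 0 [1->0 ok]
  20: obs=y cand={0,1} pick 0 [0->0 ok]
  21: obs=y cand={0,1} pick 0 [0->0 ok]
  22: obs=x cand={2} pick 2 [0->2 ok]
  23: obs=z cand={3} pick 3 [2->3 ok]
  24: obs=y cand={0,1} pick 1 [3->1 ok]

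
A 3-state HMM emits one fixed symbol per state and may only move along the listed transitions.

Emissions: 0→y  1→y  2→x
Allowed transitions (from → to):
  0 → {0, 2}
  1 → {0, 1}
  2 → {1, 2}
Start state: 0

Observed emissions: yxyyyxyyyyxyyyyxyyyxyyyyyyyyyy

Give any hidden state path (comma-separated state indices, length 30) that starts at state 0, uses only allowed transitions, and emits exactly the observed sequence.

  0: obs=y cand={0,1} pick 0 [start]
  1: obs=x cand={2} pick 2 [0->2 ok]
  2: obs=y cand={0,1} pick 1 [2->1 ok]
  3: obs=y cand={0,1} pick 0 [1->0 ok]
  4: obs=y cand={0,1} pick 0 [0->0 ok]
  5: obs=x cand={2} pick 2 [0->2 ok]
  6: obs=y cand={0,1} pick 1 [2->1 ok]
  7: obs=y cand={0,1} pick 0 [1->0 ok]
  8: obs=y cand={0,1} pick 0 [0->0 ok]
  9: obs=y cand={0,1} pick 0 [0->0 ok]
  10: obs=x cand={2} pick 2 [0->2 ok]
  11: obs=y cand={0,1} pick 1 [2->1 ok]
  12: obs=y cand={0,1} pick 1 [1->1 ok]
  13: obs=y cand={0,1} pick 0 [1->0 ok]
  14: obs=y cand={0,1} pick 0 [0->0 ok]
  15: obs=x cand={2} pick 2 [0->2 ok]
  16: obs=y cand={0,1} pick 1 [2->1 ok]
  17: obs=y cand={0,1} pick 0 [1->0 ok]
  18: obs=y cand={0,1} pick 0 [0->0 ok]
  19: obs=x cand={2} pick 2 [0->2 ok]
  20: obs=y cand={0,1} pick 1 [2->1 ok]
  21: obs=y cand={0,1} pick 1 [1->1 ok]
  22: obs=y cand={0,1} pick 1 [1->1 ok]
  23: obs=y cand={0,1} pick 1 [1->1 ok]
  24: obs=y cand={0,1} pick 1 [1->1 ok]
  25: obs=y cand={0,1} pick 1 [1->1 ok]
  26: obs=y cand={0,1} pick 1 [1->1 ok]
  27: obs=y cand={0,1} pick 1 [1->1 ok]
  28: obs=y cand={0,1} pick 1 [1->1 ok]
  29: obs=y cand={0,1} pick 1 [1->1 ok]

0,2,1,0,0,2,1,0,0,0,2,1,1,0,0,2,1,0,0,2,1,1,1,1,1,1,1,1,1,1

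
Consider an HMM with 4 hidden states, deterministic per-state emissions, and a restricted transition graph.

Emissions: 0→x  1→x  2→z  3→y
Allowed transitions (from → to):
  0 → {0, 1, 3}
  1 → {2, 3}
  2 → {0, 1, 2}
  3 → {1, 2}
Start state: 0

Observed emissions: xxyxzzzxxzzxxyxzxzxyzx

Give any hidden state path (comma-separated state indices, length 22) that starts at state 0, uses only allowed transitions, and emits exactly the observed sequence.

0,0,3,1,2,2,2,0,1,2,2,0,1,3,1,2,1,2,0,3,2,0

  [0] x  {0,1}  => 0  start
  [1] x  {0,1}  => 0  0->0 ok
  [2] y  {3}  => 3  0->3 ok
  [3] x  {0,1}  => 1  3->1 ok
  [4] z  {2}  => 2  1->2 ok
  [5] z  {2}  => 2  2->2 ok
  [6] z  {2}  => 2  2->2 ok
  [7] x  {0,1}  => 0  2->0 ok
  [8] x  {0,1}  => 1  0->1 ok
  [9] z  {2}  => 2  1->2 ok
  [10] z  {2}  => 2  2->2 ok
  [11] x  {0,1}  => 0  2->0 ok
  [12] x  {0,1}  => 1  0->1 ok
  [13] y  {3}  => 3  1->3 ok
  [14] x  {0,1}  => 1  3->1 ok
  [15] z  {2}  => 2  1->2 ok
  [16] x  {0,1}  => 1  2->1 ok
  [17] z  {2}  => 2  1->2 ok
  [18] x  {0,1}  => 0  2->0 ok
  [19] y  {3}  => 3  0->3 ok
  [20] z  {2}  => 2  3->2 ok
  [21] x  {0,1}  => 0  2->0 ok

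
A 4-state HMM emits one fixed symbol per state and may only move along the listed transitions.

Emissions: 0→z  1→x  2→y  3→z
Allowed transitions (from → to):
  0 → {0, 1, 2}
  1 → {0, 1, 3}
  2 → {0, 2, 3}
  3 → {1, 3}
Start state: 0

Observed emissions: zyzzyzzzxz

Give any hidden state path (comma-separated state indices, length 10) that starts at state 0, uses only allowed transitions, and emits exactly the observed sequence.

0,2,0,0,2,3,3,3,1,0

  [0] z  {0,3}  => 0  start
  [1] y  {2}  => 2  0->2 ok
  [2] z  {0,3}  => 0  2->0 ok
  [3] z  {0,3}  => 0  0->0 ok
  [4] y  {2}  => 2  0->2 ok
  [5] z  {0,3}  => 3  2->3 ok
  [6] z  {0,3}  => 3  3->3 ok
  [7] z  {0,3}  => 3  3->3 ok
  [8] x  {1}  => 1  3->1 ok
  [9] z  {0,3}  => 0  1->0 ok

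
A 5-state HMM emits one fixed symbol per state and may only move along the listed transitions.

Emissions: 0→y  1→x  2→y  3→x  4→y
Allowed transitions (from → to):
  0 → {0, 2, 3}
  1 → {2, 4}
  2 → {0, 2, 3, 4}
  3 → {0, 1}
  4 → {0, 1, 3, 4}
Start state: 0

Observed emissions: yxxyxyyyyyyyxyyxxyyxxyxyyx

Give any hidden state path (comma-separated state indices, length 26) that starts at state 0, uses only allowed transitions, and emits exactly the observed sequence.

0,3,1,2,3,0,2,2,0,0,2,0,3,0,2,3,1,2,0,3,1,4,1,4,4,3

  t0 'y' -> {0,2,4}, take 0 (start)
  t1 'x' -> {1,3}, take 3 (0->3 ok)
  t2 'x' -> {1,3}, take 1 (3->1 ok)
  t3 'y' -> {0,2,4}, take 2 (1->2 ok)
  t4 'x' -> {1,3}, take 3 (2->3 ok)
  t5 'y' -> {0,2,4}, take 0 (3->0 ok)
  t6 'y' -> {0,2,4}, take 2 (0->2 ok)
  t7 'y' -> {0,2,4}, take 2 (2->2 ok)
  t8 'y' -> {0,2,4}, take 0 (2->0 ok)
  t9 'y' -> {0,2,4}, take 0 (0->0 ok)
  t10 'y' -> {0,2,4}, take 2 (0->2 ok)
  t11 'y' -> {0,2,4}, take 0 (2->0 ok)
  t12 'x' -> {1,3}, take 3 (0->3 ok)
  t13 'y' -> {0,2,4}, take 0 (3->0 ok)
  t14 'y' -> {0,2,4}, take 2 (0->2 ok)
  t15 'x' -> {1,3}, take 3 (2->3 ok)
  t16 'x' -> {1,3}, take 1 (3->1 ok)
  t17 'y' -> {0,2,4}, take 2 (1->2 ok)
  t18 'y' -> {0,2,4}, take 0 (2->0 ok)
  t19 'x' -> {1,3}, take 3 (0->3 ok)
  t20 'x' -> {1,3}, take 1 (3->1 ok)
  t21 'y' -> {0,2,4}, take 4 (1->4 ok)
  t22 'x' -> {1,3}, take 1 (4->1 ok)
  t23 'y' -> {0,2,4}, take 4 (1->4 ok)
  t24 'y' -> {0,2,4}, take 4 (4->4 ok)
  t25 'x' -> {1,3}, take 3 (4->3 ok)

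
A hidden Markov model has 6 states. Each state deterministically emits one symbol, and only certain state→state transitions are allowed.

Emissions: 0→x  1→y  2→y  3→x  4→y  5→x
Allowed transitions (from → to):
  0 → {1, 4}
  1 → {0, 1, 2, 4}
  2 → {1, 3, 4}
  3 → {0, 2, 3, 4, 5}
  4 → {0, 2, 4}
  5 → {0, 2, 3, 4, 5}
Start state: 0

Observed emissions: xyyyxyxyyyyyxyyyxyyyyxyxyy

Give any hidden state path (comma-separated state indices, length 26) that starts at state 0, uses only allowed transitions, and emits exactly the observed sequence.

  0: obs=x cand={0,3,5} pick 0 [start]
  1: obs=y cand={1,2,4} pick 1 [0->1 ok]
  2: obs=y cand={1,2,4} pick 4 [1->4 ok]
  3: obs=y cand={1,2,4} pick 4 [4->4 ok]
  4: obs=x cand={0,3,5} pick 0 [4->0 ok]
  5: obs=y cand={1,2,4} pick 1 [0->1 ok]
  6: obs=x cand={0,3,5} pick 0 [1->0 ok]
  7: obs=y cand={1,2,4} pick 1 [0->1 ok]
  8: obs=y cand={1,2,4} pick 4 [1->4 ok]
  9: obs=y cand={1,2,4} pick 2 [4->2 ok]
  10: obs=y cand={1,2,4} pick 1 [2->1 ok]
  11: obs=y cand={1,2,4} pick 4 [1->4 ok]
  12: obs=x cand={0,3,5} pick 0 [4->0 ok]
  13: obs=y cand={1,2,4} pick 4 [0->4 ok]
  14: obs=y cand={1,2,4} pick 2 [4->2 ok]
  15: obs=y cand={1,2,4} pick 4 [2->4 ok]
  16: obs=x cand={0,3,5} pick 0 [4->0 ok]
  17: obs=y cand={1,2,4} pick 4 [0->4 ok]
  18: obs=y cand={1,2,4} pick 4 [4->4 ok]
  19: obs=y cand={1,2,4} pick 4 [4->4 ok]
  20: obs=y cand={1,2,4} pick 2 [4->2 ok]
  21: obs=x cand={0,3,5} pick 3 [2->3 ok]
  22: obs=y cand={1,2,4} pick 2 [3->2 ok]
  23: obs=x cand={0,3,5} pick 3 [2->3 ok]
  24: obs=y cand={1,2,4} pick 4 [3->4 ok]
  25: obs=y cand={1,2,4} pick 4 [4->4 ok]

0,1,4,4,0,1,0,1,4,2,1,4,0,4,2,4,0,4,4,4,2,3,2,3,4,4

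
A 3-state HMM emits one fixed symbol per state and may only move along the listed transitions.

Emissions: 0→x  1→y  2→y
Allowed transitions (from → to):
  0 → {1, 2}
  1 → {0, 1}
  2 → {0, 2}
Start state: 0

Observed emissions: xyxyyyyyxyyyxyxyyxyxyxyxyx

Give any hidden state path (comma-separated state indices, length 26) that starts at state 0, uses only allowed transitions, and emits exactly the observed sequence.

0,1,0,2,2,2,2,2,0,2,2,2,0,2,0,1,1,0,2,0,2,0,1,0,2,0

  t0 'x' -> {0}, take 0 (start)
  t1 'y' -> {1,2}, take 1 (0->1 ok)
  t2 'x' -> {0}, take 0 (1->0 ok)
  t3 'y' -> {1,2}, take 2 (0->2 ok)
  t4 'y' -> {1,2}, take 2 (2->2 ok)
  t5 'y' -> {1,2}, take 2 (2->2 ok)
  t6 'y' -> {1,2}, take 2 (2->2 ok)
  t7 'y' -> {1,2}, take 2 (2->2 ok)
  t8 'x' -> {0}, take 0 (2->0 ok)
  t9 'y' -> {1,2}, take 2 (0->2 ok)
  t10 'y' -> {1,2}, take 2 (2->2 ok)
  t11 'y' -> {1,2}, take 2 (2->2 ok)
  t12 'x' -> {0}, take 0 (2->0 ok)
  t13 'y' -> {1,2}, take 2 (0->2 ok)
  t14 'x' -> {0}, take 0 (2->0 ok)
  t15 'y' -> {1,2}, take 1 (0->1 ok)
  t16 'y' -> {1,2}, take 1 (1->1 ok)
  t17 'x' -> {0}, take 0 (1->0 ok)
  t18 'y' -> {1,2}, take 2 (0->2 ok)
  t19 'x' -> {0}, take 0 (2->0 ok)
  t20 'y' -> {1,2}, take 2 (0->2 ok)
  t21 'x' -> {0}, take 0 (2->0 ok)
  t22 'y' -> {1,2}, take 1 (0->1 ok)
  t23 'x' -> {0}, take 0 (1->0 ok)
  t24 'y' -> {1,2}, take 2 (0->2 ok)
  t25 'x' -> {0}, take 0 (2->0 ok)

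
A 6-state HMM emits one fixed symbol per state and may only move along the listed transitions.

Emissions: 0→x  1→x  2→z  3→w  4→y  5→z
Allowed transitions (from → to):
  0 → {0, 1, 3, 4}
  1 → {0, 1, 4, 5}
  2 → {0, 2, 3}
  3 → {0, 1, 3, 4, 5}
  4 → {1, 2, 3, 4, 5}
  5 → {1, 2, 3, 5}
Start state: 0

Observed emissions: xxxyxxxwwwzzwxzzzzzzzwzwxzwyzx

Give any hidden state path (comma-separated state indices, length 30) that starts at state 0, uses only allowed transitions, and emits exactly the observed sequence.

  [0] x  {0,1}  => 0  start
  [1] x  {0,1}  => 1  0->1 ok
  [2] x  {0,1}  => 0  1->0 ok
  [3] y  {4}  => 4  0->4 ok
  [4] x  {0,1}  => 1  4->1 ok
  [5] x  {0,1}  => 0  1->0 ok
  [6] x  {0,1}  => 0  0->0 ok
  [7] w  {3}  => 3  0->3 ok
  [8] w  {3}  => 3  3->3 ok
  [9] w  {3}  => 3  3->3 ok
  [10] z  {2,5}  => 5  3->5 ok
  [11] z  {2,5}  => 5  5->5 ok
  [12] w  {3}  => 3  5->3 ok
  [13] x  {0,1}  => 1  3->1 ok
  [14] z  {2,5}  => 5  1->5 ok
  [15] z  {2,5}  => 5  5->5 ok
  [16] z  {2,5}  => 2  5->2 ok
  [17] z  {2,5}  => 2  2->2 ok
  [18] z  {2,5}  => 2  2->2 ok
  [19] z  {2,5}  => 2  2->2 ok
  [20] z  {2,5}  => 2  2->2 ok
  [21] w  {3}  => 3  2->3 ok
  [22] z  {2,5}  => 5  3->5 ok
  [23] w  {3}  => 3  5->3 ok
  [24] x  {0,1}  => 1  3->1 ok
  [25] z  {2,5}  => 5  1->5 ok
  [26] w  {3}  => 3  5->3 ok
  [27] y  {4}  => 4  3->4 ok
  [28] z  {2,5}  => 2  4->2 ok
  [29] x  {0,1}  => 0  2->0 ok

0,1,0,4,1,0,0,3,3,3,5,5,3,1,5,5,2,2,2,2,2,3,5,3,1,5,3,4,2,0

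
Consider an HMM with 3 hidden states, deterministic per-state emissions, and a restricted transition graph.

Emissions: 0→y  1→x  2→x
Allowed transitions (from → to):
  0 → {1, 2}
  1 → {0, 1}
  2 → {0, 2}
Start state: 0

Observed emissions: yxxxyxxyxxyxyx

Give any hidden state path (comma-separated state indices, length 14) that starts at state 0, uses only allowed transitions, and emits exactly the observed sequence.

  [0] y  {0}  => 0  start
  [1] x  {1,2}  => 1  0->1 ok
  [2] x  {1,2}  => 1  1->1 ok
  [3] x  {1,2}  => 1  1->1 ok
  [4] y  {0}  => 0  1->0 ok
  [5] x  {1,2}  => 2  0->2 ok
  [6] x  {1,2}  => 2  2->2 ok
  [7] y  {0}  => 0  2->0 ok
  [8] x  {1,2}  => 1  0->1 ok
  [9] x  {1,2}  => 1  1->1 ok
  [10] y  {0}  => 0  1->0 ok
  [11] x  {1,2}  => 1  0->1 ok
  [12] y  {0}  => 0  1->0 ok
  [13] x  {1,2}  => 2  0->2 ok

0,1,1,1,0,2,2,0,1,1,0,1,0,2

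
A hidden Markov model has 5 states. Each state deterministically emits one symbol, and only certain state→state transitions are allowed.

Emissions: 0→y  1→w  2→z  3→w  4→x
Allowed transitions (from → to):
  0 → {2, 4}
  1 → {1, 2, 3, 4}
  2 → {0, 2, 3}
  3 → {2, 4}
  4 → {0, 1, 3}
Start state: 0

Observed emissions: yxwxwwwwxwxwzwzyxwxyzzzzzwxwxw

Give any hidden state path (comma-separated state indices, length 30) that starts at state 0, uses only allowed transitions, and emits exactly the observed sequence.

0,4,3,4,1,1,1,3,4,3,4,3,2,3,2,0,4,3,4,0,2,2,2,2,2,3,4,3,4,3

  t0 'y' -> {0}, take 0 (start)
  t1 'x' -> {4}, take 4 (0->4 ok)
  t2 'w' -> {1,3}, take 3 (4->3 ok)
  t3 'x' -> {4}, take 4 (3->4 ok)
  t4 'w' -> {1,3}, take 1 (4->1 ok)
  t5 'w' -> {1,3}, take 1 (1->1 ok)
  t6 'w' -> {1,3}, take 1 (1->1 ok)
  t7 'w' -> {1,3}, take 3 (1->3 ok)
  t8 'x' -> {4}, take 4 (3->4 ok)
  t9 'w' -> {1,3}, take 3 (4->3 ok)
  t10 'x' -> {4}, take 4 (3->4 ok)
  t11 'w' -> {1,3}, take 3 (4->3 ok)
  t12 'z' -> {2}, take 2 (3->2 ok)
  t13 'w' -> {1,3}, take 3 (2->3 ok)
  t14 'z' -> {2}, take 2 (3->2 ok)
  t15 'y' -> {0}, take 0 (2->0 ok)
  t16 'x' -> {4}, take 4 (0->4 ok)
  t17 'w' -> {1,3}, take 3 (4->3 ok)
  t18 'x' -> {4}, take 4 (3->4 ok)
  t19 'y' -> {0}, take 0 (4->0 ok)
  t20 'z' -> {2}, take 2 (0->2 ok)
  t21 'z' -> {2}, take 2 (2->2 ok)
  t22 'z' -> {2}, take 2 (2->2 ok)
  t23 'z' -> {2}, take 2 (2->2 ok)
  t24 'z' -> {2}, take 2 (2->2 ok)
  t25 'w' -> {1,3}, take 3 (2->3 ok)
  t26 'x' -> {4}, take 4 (3->4 ok)
  t27 'w' -> {1,3}, take 3 (4->3 ok)
  t28 'x' -> {4}, take 4 (3->4 ok)
  t29 'w' -> {1,3}, take 3 (4->3 ok)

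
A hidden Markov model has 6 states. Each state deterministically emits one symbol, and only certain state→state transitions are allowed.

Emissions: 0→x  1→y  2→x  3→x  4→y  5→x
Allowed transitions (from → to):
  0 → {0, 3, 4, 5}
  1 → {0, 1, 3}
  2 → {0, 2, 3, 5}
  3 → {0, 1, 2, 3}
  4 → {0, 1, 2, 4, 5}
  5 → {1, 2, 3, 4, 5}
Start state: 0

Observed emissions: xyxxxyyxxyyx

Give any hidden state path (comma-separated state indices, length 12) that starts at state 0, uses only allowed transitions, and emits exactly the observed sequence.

  pos 0: x in {0,2,3,5}, choose 0; start
  pos 1: y in {1,4}, choose 4; 0->4 ok
  pos 2: x in {0,2,3,5}, choose 2; 4->2 ok
  pos 3: x in {0,2,3,5}, choose 5; 2->5 ok
  pos 4: x in {0,2,3,5}, choose 5; 5->5 ok
  pos 5: y in {1,4}, choose 1; 5->1 ok
  pos 6: y in {1,4}, choose 1; 1->1 ok
  pos 7: x in {0,2,3,5}, choose 0; 1->0 ok
  pos 8: x in {0,2,3,5}, choose 0; 0->0 ok
  pos 9: y in {1,4}, choose 4; 0->4 ok
  pos 10: y in {1,4}, choose 1; 4->1 ok
  pos 11: x in {0,2,3,5}, choose 0; 1->0 ok

0,4,2,5,5,1,1,0,0,4,1,0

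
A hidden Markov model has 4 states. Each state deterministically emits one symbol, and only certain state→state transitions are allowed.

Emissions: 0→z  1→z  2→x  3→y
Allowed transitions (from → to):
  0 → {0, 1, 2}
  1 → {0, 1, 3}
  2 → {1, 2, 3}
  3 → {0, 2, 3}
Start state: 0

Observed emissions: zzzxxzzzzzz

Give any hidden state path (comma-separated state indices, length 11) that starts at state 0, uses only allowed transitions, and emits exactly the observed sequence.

0,1,0,2,2,1,0,1,0,1,1

  0: obs=z cand={0,1} pick 0 [start]
  1: obs=z cand={0,1} pick 1 [0->1 ok]
  2: obs=z cand={0,1} pick 0 [1->0 ok]
  3: obs=x cand={2} pick 2 [0->2 ok]
  4: obs=x cand={2} pick 2 [2->2 ok]
  5: obs=z cand={0,1} pick 1 [2->1 ok]
  6: obs=z cand={0,1} pick 0 [1->0 ok]
  7: obs=z cand={0,1} pick 1 [0->1 ok]
  8: obs=z cand={0,1} pick 0 [1->0 ok]
  9: obs=z cand={0,1} pick 1 [0->1 ok]
  10: obs=z cand={0,1} pick 1 [1->1 ok]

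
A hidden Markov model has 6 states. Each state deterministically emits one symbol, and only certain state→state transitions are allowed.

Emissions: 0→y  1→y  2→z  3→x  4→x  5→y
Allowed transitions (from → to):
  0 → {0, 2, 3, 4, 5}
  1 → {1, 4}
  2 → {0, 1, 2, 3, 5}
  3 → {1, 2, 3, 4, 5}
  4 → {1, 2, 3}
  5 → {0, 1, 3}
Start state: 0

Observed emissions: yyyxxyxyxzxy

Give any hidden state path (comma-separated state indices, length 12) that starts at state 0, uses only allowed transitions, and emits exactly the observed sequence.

  0: obs=y cand={0,1,5} pick 0 [start]
  1: obs=y cand={0,1,5} pick 0 [0->0 ok]
  2: obs=y cand={0,1,5} pick 5 [0->5 ok]
  3: obs=x cand={3,4} pick 3 [5->3 ok]
  4: obs=x cand={3,4} pick 3 [3->3 ok]
  5: obs=y cand={0,1,5} pick 1 [3->1 ok]
  6: obs=x cand={3,4} pick 4 [1->4 ok]
  7: obs=y cand={0,1,5} pick 1 [4->1 ok]
  8: obs=x cand={3,4} pick 4 [1->4 ok]
  9: obs=z cand={2} pick 2 [4->2 ok]
  10: obs=x cand={3,4} pick 3 [2->3 ok]
  11: obs=y cand={0,1,5} pick 1 [3->1 ok]

0,0,5,3,3,1,4,1,4,2,3,1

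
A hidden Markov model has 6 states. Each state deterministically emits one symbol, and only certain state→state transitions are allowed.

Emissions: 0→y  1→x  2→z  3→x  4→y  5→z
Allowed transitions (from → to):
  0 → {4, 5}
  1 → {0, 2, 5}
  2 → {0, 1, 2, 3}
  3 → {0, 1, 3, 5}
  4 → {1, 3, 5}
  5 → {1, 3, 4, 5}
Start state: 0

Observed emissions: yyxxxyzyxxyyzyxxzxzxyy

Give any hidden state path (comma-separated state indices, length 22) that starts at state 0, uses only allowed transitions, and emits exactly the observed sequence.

0,4,3,3,3,0,5,4,3,3,0,4,5,4,3,1,5,1,5,3,0,4

  0: obs=y cand={0,4} pick 0 [start]
  1: obs=y cand={0,4} pick 4 [0->4 ok]
  2: obs=x cand={1,3} pick 3 [4->3 ok]
  3: obs=x cand={1,3} pick 3 [3->3 ok]
  4: obs=x cand={1,3} pick 3 [3->3 ok]
  5: obs=y cand={0,4} pick 0 [3->0 ok]
  6: obs=z cand={2,5} pick 5 [0->5 ok]
  7: obs=y cand={0,4} pick 4 [5->4 ok]
  8: obs=x cand={1,3} pick 3 [4->3 ok]
  9: obs=x cand={1,3} pick 3 [3->3 ok]
  10: obs=y cand={0,4} pick 0 [3->0 ok]
  11: obs=y cand={0,4} pick 4 [0->4 ok]
  12: obs=z cand={2,5} pick 5 [4->5 ok]
  13: obs=y cand={0,4} pick 4 [5->4 ok]
  14: obs=x cand={1,3} pick 3 [4->3 ok]
  15: obs=x cand={1,3} pick 1 [3->1 ok]
  16: obs=z cand={2,5} pick 5 [1->5 ok]
  17: obs=x cand={1,3} pick 1 [5->1 ok]
  18: obs=z cand={2,5} pick 5 [1->5 ok]
  19: obs=x cand={1,3} pick 3 [5->3 ok]
  20: obs=y cand={0,4} pick 0 [3->0 ok]
  21: obs=y cand={0,4} pick 4 [0->4 ok]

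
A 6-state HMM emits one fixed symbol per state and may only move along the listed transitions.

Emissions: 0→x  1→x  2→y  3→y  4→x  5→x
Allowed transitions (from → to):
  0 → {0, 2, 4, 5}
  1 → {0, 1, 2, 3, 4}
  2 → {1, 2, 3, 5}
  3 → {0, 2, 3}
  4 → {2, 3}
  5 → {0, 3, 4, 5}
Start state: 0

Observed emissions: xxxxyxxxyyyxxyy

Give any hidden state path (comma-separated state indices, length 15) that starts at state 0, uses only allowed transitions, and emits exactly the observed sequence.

0,5,5,5,3,0,0,5,3,2,2,1,4,3,2

  t0 'x' -> {0,1,4,5}, take 0 (start)
  t1 'x' -> {0,1,4,5}, take 5 (0->5 ok)
  t2 'x' -> {0,1,4,5}, take 5 (5->5 ok)
  t3 'x' -> {0,1,4,5}, take 5 (5->5 ok)
  t4 'y' -> {2,3}, take 3 (5->3 ok)
  t5 'x' -> {0,1,4,5}, take 0 (3->0 ok)
  t6 'x' -> {0,1,4,5}, take 0 (0->0 ok)
  t7 'x' -> {0,1,4,5}, take 5 (0->5 ok)
  t8 'y' -> {2,3}, take 3 (5->3 ok)
  t9 'y' -> {2,3}, take 2 (3->2 ok)
  t10 'y' -> {2,3}, take 2 (2->2 ok)
  t11 'x' -> {0,1,4,5}, take 1 (2->1 ok)
  t12 'x' -> {0,1,4,5}, take 4 (1->4 ok)
  t13 'y' -> {2,3}, take 3 (4->3 ok)
  t14 'y' -> {2,3}, take 2 (3->2 ok)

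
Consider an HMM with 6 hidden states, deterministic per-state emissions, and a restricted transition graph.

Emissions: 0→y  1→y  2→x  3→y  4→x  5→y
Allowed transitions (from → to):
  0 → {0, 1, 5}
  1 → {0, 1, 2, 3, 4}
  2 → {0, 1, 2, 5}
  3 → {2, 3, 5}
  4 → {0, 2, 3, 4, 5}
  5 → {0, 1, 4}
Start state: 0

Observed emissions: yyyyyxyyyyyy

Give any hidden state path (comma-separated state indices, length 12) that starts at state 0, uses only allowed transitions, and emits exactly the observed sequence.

0,5,0,0,1,2,1,1,1,3,5,1

  t0 'y' -> {0,1,3,5}, take 0 (start)
  t1 'y' -> {0,1,3,5}, take 5 (0->5 ok)
  t2 'y' -> {0,1,3,5}, take 0 (5->0 ok)
  t3 'y' -> {0,1,3,5}, take 0 (0->0 ok)
  t4 'y' -> {0,1,3,5}, take 1 (0->1 ok)
  t5 'x' -> {2,4}, take 2 (1->2 ok)
  t6 'y' -> {0,1,3,5}, take 1 (2->1 ok)
  t7 'y' -> {0,1,3,5}, take 1 (1->1 ok)
  t8 'y' -> {0,1,3,5}, take 1 (1->1 ok)
  t9 'y' -> {0,1,3,5}, take 3 (1->3 ok)
  t10 'y' -> {0,1,3,5}, take 5 (3->5 ok)
  t11 'y' -> {0,1,3,5}, take 1 (5->1 ok)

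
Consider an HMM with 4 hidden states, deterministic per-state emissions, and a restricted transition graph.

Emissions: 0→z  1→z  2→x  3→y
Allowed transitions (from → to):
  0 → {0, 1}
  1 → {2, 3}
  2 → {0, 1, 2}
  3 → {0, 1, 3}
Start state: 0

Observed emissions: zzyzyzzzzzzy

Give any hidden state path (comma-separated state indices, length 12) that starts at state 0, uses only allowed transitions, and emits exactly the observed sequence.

0,1,3,1,3,0,0,0,0,0,1,3

  0: obs=z cand={0,1} pick 0 [start]
  1: obs=z cand={0,1} pick 1 [0->1 ok]
  2: obs=y cand={3} pick 3 [1->3 ok]
  3: obs=z cand={0,1} pick 1 [3->1 ok]
  4: obs=y cand={3} pick 3 [1->3 ok]
  5: obs=z cand={0,1} pick 0 [3->0 ok]
  6: obs=z cand={0,1} pick 0 [0->0 ok]
  7: obs=z cand={0,1} pick 0 [0->0 ok]
  8: obs=z cand={0,1} pick 0 [0->0 ok]
  9: obs=z cand={0,1} pick 0 [0->0 ok]
  10: obs=z cand={0,1} pick 1 [0->1 ok]
  11: obs=y cand={3} pick 3 [1->3 ok]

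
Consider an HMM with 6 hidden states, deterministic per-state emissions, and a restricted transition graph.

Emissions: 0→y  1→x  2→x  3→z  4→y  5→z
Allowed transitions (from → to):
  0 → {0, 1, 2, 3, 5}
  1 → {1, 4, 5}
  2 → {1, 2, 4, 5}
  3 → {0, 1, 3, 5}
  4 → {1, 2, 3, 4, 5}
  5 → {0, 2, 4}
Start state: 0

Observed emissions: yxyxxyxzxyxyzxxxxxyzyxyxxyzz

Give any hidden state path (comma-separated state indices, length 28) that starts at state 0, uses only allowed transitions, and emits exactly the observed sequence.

0,2,4,2,2,4,2,5,2,4,1,4,5,2,2,1,1,1,4,3,0,1,4,2,2,4,3,5

  t0 'y' -> {0,4}, take 0 (start)
  t1 'x' -> {1,2}, take 2 (0->2 ok)
  t2 'y' -> {0,4}, take 4 (2->4 ok)
  t3 'x' -> {1,2}, take 2 (4->2 ok)
  t4 'x' -> {1,2}, take 2 (2->2 ok)
  t5 'y' -> {0,4}, take 4 (2->4 ok)
  t6 'x' -> {1,2}, take 2 (4->2 ok)
  t7 'z' -> {3,5}, take 5 (2->5 ok)
  t8 'x' -> {1,2}, take 2 (5->2 ok)
  t9 'y' -> {0,4}, take 4 (2->4 ok)
  t10 'x' -> {1,2}, take 1 (4->1 ok)
  t11 'y' -> {0,4}, take 4 (1->4 ok)
  t12 'z' -> {3,5}, take 5 (4->5 ok)
  t13 'x' -> {1,2}, take 2 (5->2 ok)
  t14 'x' -> {1,2}, take 2 (2->2 ok)
  t15 'x' -> {1,2}, take 1 (2->1 ok)
  t16 'x' -> {1,2}, take 1 (1->1 ok)
  t17 'x' -> {1,2}, take 1 (1->1 ok)
  t18 'y' -> {0,4}, take 4 (1->4 ok)
  t19 'z' -> {3,5}, take 3 (4->3 ok)
  t20 'y' -> {0,4}, take 0 (3->0 ok)
  t21 'x' -> {1,2}, take 1 (0->1 ok)
  t22 'y' -> {0,4}, take 4 (1->4 ok)
  t23 'x' -> {1,2}, take 2 (4->2 ok)
  t24 'x' -> {1,2}, take 2 (2->2 ok)
  t25 'y' -> {0,4}, take 4 (2->4 ok)
  t26 'z' -> {3,5}, take 3 (4->3 ok)
  t27 'z' -> {3,5}, take 5 (3->5 ok)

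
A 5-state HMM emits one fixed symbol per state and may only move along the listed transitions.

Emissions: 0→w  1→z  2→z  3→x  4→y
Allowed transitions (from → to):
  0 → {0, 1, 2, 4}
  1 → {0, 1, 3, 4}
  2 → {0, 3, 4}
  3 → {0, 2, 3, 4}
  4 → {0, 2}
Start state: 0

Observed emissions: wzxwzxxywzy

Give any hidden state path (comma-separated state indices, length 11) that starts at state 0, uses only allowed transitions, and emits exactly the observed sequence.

  [0] w  {0}  => 0  start
  [1] z  {1,2}  => 2  0->2 ok
  [2] x  {3}  => 3  2->3 ok
  [3] w  {0}  => 0  3->0 ok
  [4] z  {1,2}  => 1  0->1 ok
  [5] x  {3}  => 3  1->3 ok
  [6] x  {3}  => 3  3->3 ok
  [7] y  {4}  => 4  3->4 ok
  [8] w  {0}  => 0  4->0 ok
  [9] z  {1,2}  => 1  0->1 ok
  [10] y  {4}  => 4  1->4 ok

0,2,3,0,1,3,3,4,0,1,4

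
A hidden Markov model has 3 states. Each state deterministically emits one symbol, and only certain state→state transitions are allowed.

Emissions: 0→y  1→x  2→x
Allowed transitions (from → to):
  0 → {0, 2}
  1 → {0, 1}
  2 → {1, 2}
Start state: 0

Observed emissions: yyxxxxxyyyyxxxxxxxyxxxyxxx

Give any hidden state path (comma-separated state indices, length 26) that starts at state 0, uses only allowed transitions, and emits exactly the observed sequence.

  [0] y  {0}  => 0  start
  [1] y  {0}  => 0  0->0 ok
  [2] x  {1,2}  => 2  0->2 ok
  [3] x  {1,2}  => 2  2->2 ok
  [4] x  {1,2}  => 2  2->2 ok
  [5] x  {1,2}  => 1  2->1 ok
  [6] x  {1,2}  => 1  1->1 ok
  [7] y  {0}  => 0  1->0 ok
  [8] y  {0}  => 0  0->0 ok
  [9] y  {0}  => 0  0->0 ok
  [10] y  {0}  => 0  0->0 ok
  [11] x  {1,2}  => 2  0->2 ok
  [12] x  {1,2}  => 2  2->2 ok
  [13] x  {1,2}  => 2  2->2 ok
  [14] x  {1,2}  => 2  2->2 ok
  [15] x  {1,2}  => 1  2->1 ok
  [16] x  {1,2}  => 1  1->1 ok
  [17] x  {1,2}  => 1  1->1 ok
  [18] y  {0}  => 0  1->0 ok
  [19] x  {1,2}  => 2  0->2 ok
  [20] x  {1,2}  => 2  2->2 ok
  [21] x  {1,2}  => 1  2->1 ok
  [22] y  {0}  => 0  1->0 ok
  [23] x  {1,2}  => 2  0->2 ok
  [24] x  {1,2}  => 1  2->1 ok
  [25] x  {1,2}  => 1  1->1 ok

0,0,2,2,2,1,1,0,0,0,0,2,2,2,2,1,1,1,0,2,2,1,0,2,1,1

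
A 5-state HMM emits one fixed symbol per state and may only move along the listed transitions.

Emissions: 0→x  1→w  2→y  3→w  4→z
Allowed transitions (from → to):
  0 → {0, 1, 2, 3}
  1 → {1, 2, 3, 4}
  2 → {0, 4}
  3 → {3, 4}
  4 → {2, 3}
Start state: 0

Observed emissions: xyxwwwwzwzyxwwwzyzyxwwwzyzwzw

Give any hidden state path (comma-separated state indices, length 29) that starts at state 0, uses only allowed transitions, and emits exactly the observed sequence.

0,2,0,1,1,3,3,4,3,4,2,0,1,1,1,4,2,4,2,0,1,1,3,4,2,4,3,4,3

  0: obs=x cand={0} pick 0 [start]
  1: obs=y cand={2} pick 2 [0->2 ok]
  2: obs=x cand={0} pick 0 [2->0 ok]
  3: obs=w cand={1,3} pick 1 [0->1 ok]
  4: obs=w cand={1,3} pick 1 [1->1 ok]
  5: obs=w cand={1,3} pick 3 [1->3 ok]
  6: obs=w cand={1,3} pick 3 [3->3 ok]
  7: obs=z cand={4} pick 4 [3->4 ok]
  8: obs=w cand={1,3} pick 3 [4->3 ok]
  9: obs=z cand={4} pick 4 [3->4 ok]
  10: obs=y cand={2} pick 2 [4->2 ok]
  11: obs=x cand={0} pick 0 [2->0 ok]
  12: obs=w cand={1,3} pick 1 [0->1 ok]
  13: obs=w cand={1,3} pick 1 [1->1 ok]
  14: obs=w cand={1,3} pick 1 [1->1 ok]
  15: obs=z cand={4} pick 4 [1->4 ok]
  16: obs=y cand={2} pick 2 [4->2 ok]
  17: obs=z cand={4} pick 4 [2->4 ok]
  18: obs=y cand={2} pick 2 [4->2 ok]
  19: obs=x cand={0} pick 0 [2->0 ok]
  20: obs=w cand={1,3} pick 1 [0->1 ok]
  21: obs=w cand={1,3} pick 1 [1->1 ok]
  22: obs=w cand={1,3} pick 3 [1->3 ok]
  23: obs=z cand={4} pick 4 [3->4 ok]
  24: obs=y cand={2} pick 2 [4->2 ok]
  25: obs=z cand={4} pick 4 [2->4 ok]
  26: obs=w cand={1,3} pick 3 [4->3 ok]
  27: obs=z cand={4} pick 4 [3->4 ok]
  28: obs=w cand={1,3} pick 3 [4->3 ok]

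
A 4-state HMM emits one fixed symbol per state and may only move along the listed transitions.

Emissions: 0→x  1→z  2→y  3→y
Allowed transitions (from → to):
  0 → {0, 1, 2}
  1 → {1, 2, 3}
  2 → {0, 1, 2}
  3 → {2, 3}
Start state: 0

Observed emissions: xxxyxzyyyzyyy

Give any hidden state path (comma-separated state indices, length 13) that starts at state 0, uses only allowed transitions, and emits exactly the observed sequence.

  pos 0: x in {0}, choose 0; start
  pos 1: x in {0}, choose 0; 0->0 ok
  pos 2: x in {0}, choose 0; 0->0 ok
  pos 3: y in {2,3}, choose 2; 0->2 ok
  pos 4: x in {0}, choose 0; 2->0 ok
  pos 5: z in {1}, choose 1; 0->1 ok
  pos 6: y in {2,3}, choose 3; 1->3 ok
  pos 7: y in {2,3}, choose 2; 3->2 ok
  pos 8: y in {2,3}, choose 2; 2->2 ok
  pos 9: z in {1}, choose 1; 2->1 ok
  pos 10: y in {2,3}, choose 3; 1->3 ok
  pos 11: y in {2,3}, choose 2; 3->2 ok
  pos 12: y in {2,3}, choose 2; 2->2 ok

0,0,0,2,0,1,3,2,2,1,3,2,2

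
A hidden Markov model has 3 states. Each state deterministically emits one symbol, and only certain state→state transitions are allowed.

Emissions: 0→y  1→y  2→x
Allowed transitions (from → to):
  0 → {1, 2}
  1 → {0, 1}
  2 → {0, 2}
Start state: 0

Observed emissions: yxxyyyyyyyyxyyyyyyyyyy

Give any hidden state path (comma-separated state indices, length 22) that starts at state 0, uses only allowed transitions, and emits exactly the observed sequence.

  t0 'y' -> {0,1}, take 0 (start)
  t1 'x' -> {2}, take 2 (0->2 ok)
  t2 'x' -> {2}, take 2 (2->2 ok)
  t3 'y' -> {0,1}, take 0 (2->0 ok)
  t4 'y' -> {0,1}, take 1 (0->1 ok)
  t5 'y' -> {0,1}, take 1 (1->1 ok)
  t6 'y' -> {0,1}, take 0 (1->0 ok)
  t7 'y' -> {0,1}, take 1 (0->1 ok)
  t8 'y' -> {0,1}, take 1 (1->1 ok)
  t9 'y' -> {0,1}, take 1 (1->1 ok)
  t10 'y' -> {0,1}, take 0 (1->0 ok)
  t11 'x' -> {2}, take 2 (0->2 ok)
  t12 'y' -> {0,1}, take 0 (2->0 ok)
  t13 'y' -> {0,1}, take 1 (0->1 ok)
  t14 'y' -> {0,1}, take 1 (1->1 ok)
  t15 'y' -> {0,1}, take 1 (1->1 ok)
  t16 'y' -> {0,1}, take 0 (1->0 ok)
  t17 'y' -> {0,1}, take 1 (0->1 ok)
  t18 'y' -> {0,1}, take 0 (1->0 ok)
  t19 'y' -> {0,1}, take 1 (0->1 ok)
  t20 'y' -> {0,1}, take 0 (1->0 ok)
  t21 'y' -> {0,1}, take 1 (0->1 ok)

0,2,2,0,1,1,0,1,1,1,0,2,0,1,1,1,0,1,0,1,0,1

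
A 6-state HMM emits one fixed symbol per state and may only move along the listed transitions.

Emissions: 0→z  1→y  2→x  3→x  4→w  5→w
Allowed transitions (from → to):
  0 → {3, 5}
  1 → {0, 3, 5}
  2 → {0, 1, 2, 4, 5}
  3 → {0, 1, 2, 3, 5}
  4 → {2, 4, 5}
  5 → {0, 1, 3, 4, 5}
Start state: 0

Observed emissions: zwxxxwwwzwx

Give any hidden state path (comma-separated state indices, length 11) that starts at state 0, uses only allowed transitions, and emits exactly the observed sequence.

  [0] z  {0}  => 0  start
  [1] w  {4,5}  => 5  0->5 ok
  [2] x  {2,3}  => 3  5->3 ok
  [3] x  {2,3}  => 3  3->3 ok
  [4] x  {2,3}  => 2  3->2 ok
  [5] w  {4,5}  => 5  2->5 ok
  [6] w  {4,5}  => 5  5->5 ok
  [7] w  {4,5}  => 5  5->5 ok
  [8] z  {0}  => 0  5->0 ok
  [9] w  {4,5}  => 5  0->5 ok
  [10] x  {2,3}  => 3  5->3 ok

0,5,3,3,2,5,5,5,0,5,3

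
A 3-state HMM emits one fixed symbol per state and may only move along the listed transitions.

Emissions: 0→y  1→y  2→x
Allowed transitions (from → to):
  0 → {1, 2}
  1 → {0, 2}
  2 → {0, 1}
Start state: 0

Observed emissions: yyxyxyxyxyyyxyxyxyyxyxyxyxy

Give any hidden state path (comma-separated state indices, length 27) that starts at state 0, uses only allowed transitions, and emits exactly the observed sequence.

0,1,2,1,2,0,2,1,2,0,1,0,2,1,2,1,2,0,1,2,1,2,1,2,0,2,1

  t0 'y' -> {0,1}, take 0 (start)
  t1 'y' -> {0,1}, take 1 (0->1 ok)
  t2 'x' -> {2}, take 2 (1->2 ok)
  t3 'y' -> {0,1}, take 1 (2->1 ok)
  t4 'x' -> {2}, take 2 (1->2 ok)
  t5 'y' -> {0,1}, take 0 (2->0 ok)
  t6 'x' -> {2}, take 2 (0->2 ok)
  t7 'y' -> {0,1}, take 1 (2->1 ok)
  t8 'x' -> {2}, take 2 (1->2 ok)
  t9 'y' -> {0,1}, take 0 (2->0 ok)
  t10 'y' -> {0,1}, take 1 (0->1 ok)
  t11 'y' -> {0,1}, take 0 (1->0 ok)
  t12 'x' -> {2}, take 2 (0->2 ok)
  t13 'y' -> {0,1}, take 1 (2->1 ok)
  t14 'x' -> {2}, take 2 (1->2 ok)
  t15 'y' -> {0,1}, take 1 (2->1 ok)
  t16 'x' -> {2}, take 2 (1->2 ok)
  t17 'y' -> {0,1}, take 0 (2->0 ok)
  t18 'y' -> {0,1}, take 1 (0->1 ok)
  t19 'x' -> {2}, take 2 (1->2 ok)
  t20 'y' -> {0,1}, take 1 (2->1 ok)
  t21 'x' -> {2}, take 2 (1->2 ok)
  t22 'y' -> {0,1}, take 1 (2->1 ok)
  t23 'x' -> {2}, take 2 (1->2 ok)
  t24 'y' -> {0,1}, take 0 (2->0 ok)
  t25 'x' -> {2}, take 2 (0->2 ok)
  t26 'y' -> {0,1}, take 1 (2->1 ok)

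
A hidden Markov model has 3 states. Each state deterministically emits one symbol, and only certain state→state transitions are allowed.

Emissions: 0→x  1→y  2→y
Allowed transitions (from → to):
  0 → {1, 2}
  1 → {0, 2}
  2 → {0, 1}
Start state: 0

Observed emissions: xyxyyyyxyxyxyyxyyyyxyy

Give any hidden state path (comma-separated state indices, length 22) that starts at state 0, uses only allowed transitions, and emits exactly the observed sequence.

0,1,0,1,2,1,2,0,2,0,1,0,2,1,0,2,1,2,1,0,1,2

  t0 'x' -> {0}, take 0 (start)
  t1 'y' -> {1,2}, take 1 (0->1 ok)
  t2 'x' -> {0}, take 0 (1->0 ok)
  t3 'y' -> {1,2}, take 1 (0->1 ok)
  t4 'y' -> {1,2}, take 2 (1->2 ok)
  t5 'y' -> {1,2}, take 1 (2->1 ok)
  t6 'y' -> {1,2}, take 2 (1->2 ok)
  t7 'x' -> {0}, take 0 (2->0 ok)
  t8 'y' -> {1,2}, take 2 (0->2 ok)
  t9 'x' -> {0}, take 0 (2->0 ok)
  t10 'y' -> {1,2}, take 1 (0->1 ok)
  t11 'x' -> {0}, take 0 (1->0 ok)
  t12 'y' -> {1,2}, take 2 (0->2 ok)
  t13 'y' -> {1,2}, take 1 (2->1 ok)
  t14 'x' -> {0}, take 0 (1->0 ok)
  t15 'y' -> {1,2}, take 2 (0->2 ok)
  t16 'y' -> {1,2}, take 1 (2->1 ok)
  t17 'y' -> {1,2}, take 2 (1->2 ok)
  t18 'y' -> {1,2}, take 1 (2->1 ok)
  t19 'x' -> {0}, take 0 (1->0 ok)
  t20 'y' -> {1,2}, take 1 (0->1 ok)
  t21 'y' -> {1,2}, take 2 (1->2 ok)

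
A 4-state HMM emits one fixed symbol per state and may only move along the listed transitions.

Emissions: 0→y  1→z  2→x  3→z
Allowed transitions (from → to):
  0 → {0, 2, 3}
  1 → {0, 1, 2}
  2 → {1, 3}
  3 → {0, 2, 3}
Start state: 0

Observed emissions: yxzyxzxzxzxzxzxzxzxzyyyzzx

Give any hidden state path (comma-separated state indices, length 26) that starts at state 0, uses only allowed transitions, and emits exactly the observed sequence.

0,2,1,0,2,1,2,1,2,1,2,3,2,3,2,3,2,1,2,3,0,0,0,3,3,2

  t0 'y' -> {0}, take 0 (start)
  t1 'x' -> {2}, take 2 (0->2 ok)
  t2 'z' -> {1,3}, take 1 (2->1 ok)
  t3 'y' -> {0}, take 0 (1->0 ok)
  t4 'x' -> {2}, take 2 (0->2 ok)
  t5 'z' -> {1,3}, take 1 (2->1 ok)
  t6 'x' -> {2}, take 2 (1->2 ok)
  t7 'z' -> {1,3}, take 1 (2->1 ok)
  t8 'x' -> {2}, take 2 (1->2 ok)
  t9 'z' -> {1,3}, take 1 (2->1 ok)
  t10 'x' -> {2}, take 2 (1->2 ok)
  t11 'z' -> {1,3}, take 3 (2->3 ok)
  t12 'x' -> {2}, take 2 (3->2 ok)
  t13 'z' -> {1,3}, take 3 (2->3 ok)
  t14 'x' -> {2}, take 2 (3->2 ok)
  t15 'z' -> {1,3}, take 3 (2->3 ok)
  t16 'x' -> {2}, take 2 (3->2 ok)
  t17 'z' -> {1,3}, take 1 (2->1 ok)
  t18 'x' -> {2}, take 2 (1->2 ok)
  t19 'z' -> {1,3}, take 3 (2->3 ok)
  t20 'y' -> {0}, take 0 (3->0 ok)
  t21 'y' -> {0}, take 0 (0->0 ok)
  t22 'y' -> {0}, take 0 (0->0 ok)
  t23 'z' -> {1,3}, take 3 (0->3 ok)
  t24 'z' -> {1,3}, take 3 (3->3 ok)
  t25 'x' -> {2}, take 2 (3->2 ok)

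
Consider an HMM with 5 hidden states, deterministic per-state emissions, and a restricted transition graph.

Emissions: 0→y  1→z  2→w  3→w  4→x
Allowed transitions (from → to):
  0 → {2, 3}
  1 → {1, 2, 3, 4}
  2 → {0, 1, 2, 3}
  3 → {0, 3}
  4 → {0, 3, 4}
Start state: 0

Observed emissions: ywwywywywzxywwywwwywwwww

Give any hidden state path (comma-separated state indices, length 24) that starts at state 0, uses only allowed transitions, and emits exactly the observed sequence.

0,3,3,0,2,0,3,0,2,1,4,0,3,3,0,3,3,3,0,2,2,2,3,3

  [0] y  {0}  => 0  start
  [1] w  {2,3}  => 3  0->3 ok
  [2] w  {2,3}  => 3  3->3 ok
  [3] y  {0}  => 0  3->0 ok
  [4] w  {2,3}  => 2  0->2 ok
  [5] y  {0}  => 0  2->0 ok
  [6] w  {2,3}  => 3  0->3 ok
  [7] y  {0}  => 0  3->0 ok
  [8] w  {2,3}  => 2  0->2 ok
  [9] z  {1}  => 1  2->1 ok
  [10] x  {4}  => 4  1->4 ok
  [11] y  {0}  => 0  4->0 ok
  [12] w  {2,3}  => 3  0->3 ok
  [13] w  {2,3}  => 3  3->3 ok
  [14] y  {0}  => 0  3->0 ok
  [15] w  {2,3}  => 3  0->3 ok
  [16] w  {2,3}  => 3  3->3 ok
  [17] w  {2,3}  => 3  3->3 ok
  [18] y  {0}  => 0  3->0 ok
  [19] w  {2,3}  => 2  0->2 ok
  [20] w  {2,3}  => 2  2->2 ok
  [21] w  {2,3}  => 2  2->2 ok
  [22] w  {2,3}  => 3  2->3 ok
  [23] w  {2,3}  => 3  3->3 ok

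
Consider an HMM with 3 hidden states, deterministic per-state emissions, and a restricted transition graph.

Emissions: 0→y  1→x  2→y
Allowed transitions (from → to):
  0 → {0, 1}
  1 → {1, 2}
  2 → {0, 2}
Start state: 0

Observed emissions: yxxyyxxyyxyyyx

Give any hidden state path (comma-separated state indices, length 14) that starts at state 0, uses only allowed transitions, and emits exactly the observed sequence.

  [0] y  {0,2}  => 0  start
  [1] x  {1}  => 1  0->1 ok
  [2] x  {1}  => 1  1->1 ok
  [3] y  {0,2}  => 2  1->2 ok
  [4] y  {0,2}  => 0  2->0 ok
  [5] x  {1}  => 1  0->1 ok
  [6] x  {1}  => 1  1->1 ok
  [7] y  {0,2}  => 2  1->2 ok
  [8] y  {0,2}  => 0  2->0 ok
  [9] x  {1}  => 1  0->1 ok
  [10] y  {0,2}  => 2  1->2 ok
  [11] y  {0,2}  => 2  2->2 ok
  [12] y  {0,2}  => 0  2->0 ok
  [13] x  {1}  => 1  0->1 ok

0,1,1,2,0,1,1,2,0,1,2,2,0,1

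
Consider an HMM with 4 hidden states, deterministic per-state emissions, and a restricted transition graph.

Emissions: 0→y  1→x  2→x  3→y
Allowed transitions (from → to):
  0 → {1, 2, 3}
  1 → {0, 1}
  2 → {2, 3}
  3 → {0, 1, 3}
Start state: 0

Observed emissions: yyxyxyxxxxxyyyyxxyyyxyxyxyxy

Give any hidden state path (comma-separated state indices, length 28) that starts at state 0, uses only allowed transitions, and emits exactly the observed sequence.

0,3,1,0,1,0,2,2,2,2,2,3,3,3,0,2,2,3,3,3,1,0,2,3,1,0,1,0

  [0] y  {0,3}  => 0  start
  [1] y  {0,3}  => 3  0->3 ok
  [2] x  {1,2}  => 1  3->1 ok
  [3] y  {0,3}  => 0  1->0 ok
  [4] x  {1,2}  => 1  0->1 ok
  [5] y  {0,3}  => 0  1->0 ok
  [6] x  {1,2}  => 2  0->2 ok
  [7] x  {1,2}  => 2  2->2 ok
  [8] x  {1,2}  => 2  2->2 ok
  [9] x  {1,2}  => 2  2->2 ok
  [10] x  {1,2}  => 2  2->2 ok
  [11] y  {0,3}  => 3  2->3 ok
  [12] y  {0,3}  => 3  3->3 ok
  [13] y  {0,3}  => 3  3->3 ok
  [14] y  {0,3}  => 0  3->0 ok
  [15] x  {1,2}  => 2  0->2 ok
  [16] x  {1,2}  => 2  2->2 ok
  [17] y  {0,3}  => 3  2->3 ok
  [18] y  {0,3}  => 3  3->3 ok
  [19] y  {0,3}  => 3  3->3 ok
  [20] x  {1,2}  => 1  3->1 ok
  [21] y  {0,3}  => 0  1->0 ok
  [22] x  {1,2}  => 2  0->2 ok
  [23] y  {0,3}  => 3  2->3 ok
  [24] x  {1,2}  => 1  3->1 ok
  [25] y  {0,3}  => 0  1->0 ok
  [26] x  {1,2}  => 1  0->1 ok
  [27] y  {0,3}  => 0  1->0 ok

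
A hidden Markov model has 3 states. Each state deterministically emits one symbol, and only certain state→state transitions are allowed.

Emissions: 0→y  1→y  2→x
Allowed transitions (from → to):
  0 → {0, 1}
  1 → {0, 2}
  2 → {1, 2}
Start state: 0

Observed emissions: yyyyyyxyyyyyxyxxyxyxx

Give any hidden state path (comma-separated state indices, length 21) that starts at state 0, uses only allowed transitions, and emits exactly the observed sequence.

  t0 'y' -> {0,1}, take 0 (start)
  t1 'y' -> {0,1}, take 0 (0->0 ok)
  t2 'y' -> {0,1}, take 0 (0->0 ok)
  t3 'y' -> {0,1}, take 0 (0->0 ok)
  t4 'y' -> {0,1}, take 0 (0->0 ok)
  t5 'y' -> {0,1}, take 1 (0->1 ok)
  t6 'x' -> {2}, take 2 (1->2 ok)
  t7 'y' -> {0,1}, take 1 (2->1 ok)
  t8 'y' -> {0,1}, take 0 (1->0 ok)
  t9 'y' -> {0,1}, take 0 (0->0 ok)
  t10 'y' -> {0,1}, take 0 (0->0 ok)
  t11 'y' -> {0,1}, take 1 (0->1 ok)
  t12 'x' -> {2}, take 2 (1->2 ok)
  t13 'y' -> {0,1}, take 1 (2->1 ok)
  t14 'x' -> {2}, take 2 (1->2 ok)
  t15 'x' -> {2}, take 2 (2->2 ok)
  t16 'y' -> {0,1}, take 1 (2->1 ok)
  t17 'x' -> {2}, take 2 (1->2 ok)
  t18 'y' -> {0,1}, take 1 (2->1 ok)
  t19 'x' -> {2}, take 2 (1->2 ok)
  t20 'x' -> {2}, take 2 (2->2 ok)

0,0,0,0,0,1,2,1,0,0,0,1,2,1,2,2,1,2,1,2,2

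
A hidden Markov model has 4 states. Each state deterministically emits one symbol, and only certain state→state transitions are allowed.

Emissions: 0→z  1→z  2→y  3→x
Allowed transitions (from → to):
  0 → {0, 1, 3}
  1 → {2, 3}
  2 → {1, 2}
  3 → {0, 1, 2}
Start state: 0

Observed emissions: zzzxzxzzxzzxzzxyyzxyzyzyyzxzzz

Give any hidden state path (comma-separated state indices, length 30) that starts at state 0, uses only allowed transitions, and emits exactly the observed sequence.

0,0,0,3,1,3,0,1,3,0,0,3,0,0,3,2,2,1,3,2,1,2,1,2,2,1,3,0,0,0

  t0 'z' -> {0,1}, take 0 (start)
  t1 'z' -> {0,1}, take 0 (0->0 ok)
  t2 'z' -> {0,1}, take 0 (0->0 ok)
  t3 'x' -> {3}, take 3 (0->3 ok)
  t4 'z' -> {0,1}, take 1 (3->1 ok)
  t5 'x' -> {3}, take 3 (1->3 ok)
  t6 'z' -> {0,1}, take 0 (3->0 ok)
  t7 'z' -> {0,1}, take 1 (0->1 ok)
  t8 'x' -> {3}, take 3 (1->3 ok)
  t9 'z' -> {0,1}, take 0 (3->0 ok)
  t10 'z' -> {0,1}, take 0 (0->0 ok)
  t11 'x' -> {3}, take 3 (0->3 ok)
  t12 'z' -> {0,1}, take 0 (3->0 ok)
  t13 'z' -> {0,1}, take 0 (0->0 ok)
  t14 'x' -> {3}, take 3 (0->3 ok)
  t15 'y' -> {2}, take 2 (3->2 ok)
  t16 'y' -> {2}, take 2 (2->2 ok)
  t17 'z' -> {0,1}, take 1 (2->1 ok)
  t18 'x' -> {3}, take 3 (1->3 ok)
  t19 'y' -> {2}, take 2 (3->2 ok)
  t20 'z' -> {0,1}, take 1 (2->1 ok)
  t21 'y' -> {2}, take 2 (1->2 ok)
  t22 'z' -> {0,1}, take 1 (2->1 ok)
  t23 'y' -> {2}, take 2 (1->2 ok)
  t24 'y' -> {2}, take 2 (2->2 ok)
  t25 'z' -> {0,1}, take 1 (2->1 ok)
  t26 'x' -> {3}, take 3 (1->3 ok)
  t27 'z' -> {0,1}, take 0 (3->0 ok)
  t28 'z' -> {0,1}, take 0 (0->0 ok)
  t29 'z' -> {0,1}, take 0 (0->0 ok)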